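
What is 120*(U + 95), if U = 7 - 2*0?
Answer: 12240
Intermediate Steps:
U = 7 (U = 7 + 0 = 7)
120*(U + 95) = 120*(7 + 95) = 120*102 = 12240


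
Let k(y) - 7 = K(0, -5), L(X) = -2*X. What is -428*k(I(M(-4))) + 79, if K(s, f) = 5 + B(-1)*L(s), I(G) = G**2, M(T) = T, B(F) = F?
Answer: -5057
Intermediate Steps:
K(s, f) = 5 + 2*s (K(s, f) = 5 - (-2)*s = 5 + 2*s)
k(y) = 12 (k(y) = 7 + (5 + 2*0) = 7 + (5 + 0) = 7 + 5 = 12)
-428*k(I(M(-4))) + 79 = -428*12 + 79 = -5136 + 79 = -5057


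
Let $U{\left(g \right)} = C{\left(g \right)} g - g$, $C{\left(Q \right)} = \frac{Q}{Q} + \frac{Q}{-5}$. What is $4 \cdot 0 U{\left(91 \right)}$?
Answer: $0$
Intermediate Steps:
$C{\left(Q \right)} = 1 - \frac{Q}{5}$ ($C{\left(Q \right)} = 1 + Q \left(- \frac{1}{5}\right) = 1 - \frac{Q}{5}$)
$U{\left(g \right)} = - g + g \left(1 - \frac{g}{5}\right)$ ($U{\left(g \right)} = \left(1 - \frac{g}{5}\right) g - g = g \left(1 - \frac{g}{5}\right) - g = - g + g \left(1 - \frac{g}{5}\right)$)
$4 \cdot 0 U{\left(91 \right)} = 4 \cdot 0 \left(- \frac{91^{2}}{5}\right) = 0 \left(\left(- \frac{1}{5}\right) 8281\right) = 0 \left(- \frac{8281}{5}\right) = 0$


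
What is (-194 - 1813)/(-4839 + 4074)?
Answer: 223/85 ≈ 2.6235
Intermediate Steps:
(-194 - 1813)/(-4839 + 4074) = -2007/(-765) = -2007*(-1/765) = 223/85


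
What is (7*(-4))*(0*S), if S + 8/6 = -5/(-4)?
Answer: 0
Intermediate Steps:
S = -1/12 (S = -4/3 - 5/(-4) = -4/3 - 5*(-¼) = -4/3 + 5/4 = -1/12 ≈ -0.083333)
(7*(-4))*(0*S) = (7*(-4))*(0*(-1/12)) = -28*0 = 0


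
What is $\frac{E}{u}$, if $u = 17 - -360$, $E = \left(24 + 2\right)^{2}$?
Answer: $\frac{52}{29} \approx 1.7931$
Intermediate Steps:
$E = 676$ ($E = 26^{2} = 676$)
$u = 377$ ($u = 17 + 360 = 377$)
$\frac{E}{u} = \frac{676}{377} = 676 \cdot \frac{1}{377} = \frac{52}{29}$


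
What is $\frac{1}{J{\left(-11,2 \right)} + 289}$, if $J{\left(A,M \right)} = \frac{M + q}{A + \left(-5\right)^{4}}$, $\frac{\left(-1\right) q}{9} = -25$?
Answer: $\frac{614}{177673} \approx 0.0034558$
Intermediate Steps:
$q = 225$ ($q = \left(-9\right) \left(-25\right) = 225$)
$J{\left(A,M \right)} = \frac{225 + M}{625 + A}$ ($J{\left(A,M \right)} = \frac{M + 225}{A + \left(-5\right)^{4}} = \frac{225 + M}{A + 625} = \frac{225 + M}{625 + A}$)
$\frac{1}{J{\left(-11,2 \right)} + 289} = \frac{1}{\frac{225 + 2}{625 - 11} + 289} = \frac{1}{\frac{1}{614} \cdot 227 + 289} = \frac{1}{\frac{227}{614} + 289} = \frac{1}{\frac{177673}{614}} = \frac{614}{177673}$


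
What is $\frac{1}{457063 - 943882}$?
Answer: $- \frac{1}{486819} \approx -2.0542 \cdot 10^{-6}$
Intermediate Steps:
$\frac{1}{457063 - 943882} = \frac{1}{-486819} = - \frac{1}{486819}$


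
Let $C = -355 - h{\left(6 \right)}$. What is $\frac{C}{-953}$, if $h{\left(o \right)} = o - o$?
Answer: $\frac{355}{953} \approx 0.37251$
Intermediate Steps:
$h{\left(o \right)} = 0$
$C = -355$ ($C = -355 - 0 = -355 + 0 = -355$)
$\frac{C}{-953} = - \frac{355}{-953} = \left(-355\right) \left(- \frac{1}{953}\right) = \frac{355}{953}$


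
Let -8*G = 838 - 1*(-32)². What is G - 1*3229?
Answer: -12823/4 ≈ -3205.8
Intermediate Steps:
G = 93/4 (G = -(838 - 1*(-32)²)/8 = -(838 - 1*1024)/8 = -(838 - 1024)/8 = -⅛*(-186) = 93/4 ≈ 23.250)
G - 1*3229 = 93/4 - 1*3229 = 93/4 - 3229 = -12823/4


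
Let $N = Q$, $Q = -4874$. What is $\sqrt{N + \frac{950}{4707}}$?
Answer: $\frac{2 i \sqrt{2999531566}}{1569} \approx 69.813 i$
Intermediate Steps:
$N = -4874$
$\sqrt{N + \frac{950}{4707}} = \sqrt{-4874 + \frac{950}{4707}} = \sqrt{- \frac{22940968}{4707}} = \frac{2 i \sqrt{2999531566}}{1569}$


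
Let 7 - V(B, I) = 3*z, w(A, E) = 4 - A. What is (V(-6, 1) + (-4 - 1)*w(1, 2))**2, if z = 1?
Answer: 121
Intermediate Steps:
V(B, I) = 4 (V(B, I) = 7 - 3 = 4)
(V(-6, 1) + (-4 - 1)*w(1, 2))**2 = (4 + (-4 - 1)*(4 - 1*1))**2 = (4 - 5*(4 - 1))**2 = (4 - 5*3)**2 = (4 - 15)**2 = (-11)**2 = 121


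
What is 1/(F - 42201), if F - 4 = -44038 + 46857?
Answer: -1/39378 ≈ -2.5395e-5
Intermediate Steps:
F = 2823 (F = 4 + (-44038 + 46857) = 4 + 2819 = 2823)
1/(F - 42201) = 1/(2823 - 42201) = 1/(-39378) = -1/39378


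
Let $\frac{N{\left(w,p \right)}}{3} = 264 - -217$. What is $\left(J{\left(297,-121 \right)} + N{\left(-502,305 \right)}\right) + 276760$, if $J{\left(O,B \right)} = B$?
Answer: $278082$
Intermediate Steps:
$N{\left(w,p \right)} = 1443$ ($N{\left(w,p \right)} = 3 \left(264 - -217\right) = 3 \left(264 + 217\right) = 3 \cdot 481 = 1443$)
$\left(J{\left(297,-121 \right)} + N{\left(-502,305 \right)}\right) + 276760 = \left(-121 + 1443\right) + 276760 = 1322 + 276760 = 278082$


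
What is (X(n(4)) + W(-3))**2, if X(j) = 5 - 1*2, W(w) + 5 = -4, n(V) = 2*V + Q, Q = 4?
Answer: 36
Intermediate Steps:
n(V) = 4 + 2*V (n(V) = 2*V + 4 = 4 + 2*V)
W(w) = -9 (W(w) = -5 - 4 = -9)
X(j) = 3 (X(j) = 5 - 2 = 3)
(X(n(4)) + W(-3))**2 = (3 - 9)**2 = (-6)**2 = 36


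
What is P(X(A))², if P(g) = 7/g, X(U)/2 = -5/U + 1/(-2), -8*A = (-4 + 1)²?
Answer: 3969/5041 ≈ 0.78734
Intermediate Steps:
A = -9/8 (A = -(-4 + 1)²/8 = -⅛*(-3)² = -⅛*9 = -9/8 ≈ -1.1250)
X(U) = -1 - 10/U (X(U) = 2*(-5/U + 1/(-2)) = 2*(-5/U + 1*(-½)) = 2*(-5/U - ½) = 2*(-½ - 5/U) = -1 - 10/U)
P(X(A))² = (7/(((-10 - 1*(-9/8))/(-9/8))))² = (7/((-8*(-10 + 9/8)/9)))² = (7/((-8/9*(-71/8))))² = (7/(71/9))² = (7*(9/71))² = (63/71)² = 3969/5041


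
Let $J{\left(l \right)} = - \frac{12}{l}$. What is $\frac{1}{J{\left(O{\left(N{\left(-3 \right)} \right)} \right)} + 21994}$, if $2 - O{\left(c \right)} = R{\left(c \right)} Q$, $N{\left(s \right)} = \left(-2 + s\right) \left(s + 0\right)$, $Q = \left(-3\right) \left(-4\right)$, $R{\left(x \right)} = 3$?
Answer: $\frac{17}{373904} \approx 4.5466 \cdot 10^{-5}$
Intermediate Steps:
$Q = 12$
$N{\left(s \right)} = s \left(-2 + s\right)$ ($N{\left(s \right)} = \left(-2 + s\right) s = s \left(-2 + s\right)$)
$O{\left(c \right)} = -34$ ($O{\left(c \right)} = 2 - 3 \cdot 12 = 2 - 36 = -34$)
$\frac{1}{J{\left(O{\left(N{\left(-3 \right)} \right)} \right)} + 21994} = \frac{1}{- \frac{12}{-34} + 21994} = \frac{1}{\left(-12\right) \left(- \frac{1}{34}\right) + 21994} = \frac{1}{\frac{6}{17} + 21994} = \frac{1}{\frac{373904}{17}} = \frac{17}{373904}$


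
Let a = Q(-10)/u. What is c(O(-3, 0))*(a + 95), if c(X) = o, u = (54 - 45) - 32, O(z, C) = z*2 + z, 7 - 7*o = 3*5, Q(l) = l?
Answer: -17560/161 ≈ -109.07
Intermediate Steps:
o = -8/7 (o = 1 - 3*5/7 = 1 - ⅐*15 = 1 - 15/7 = -8/7 ≈ -1.1429)
O(z, C) = 3*z (O(z, C) = 2*z + z = 3*z)
u = -23 (u = 9 - 32 = -23)
c(X) = -8/7
a = 10/23 (a = -10/(-23) = -10*(-1/23) = 10/23 ≈ 0.43478)
c(O(-3, 0))*(a + 95) = -8*(10/23 + 95)/7 = -8/7*2195/23 = -17560/161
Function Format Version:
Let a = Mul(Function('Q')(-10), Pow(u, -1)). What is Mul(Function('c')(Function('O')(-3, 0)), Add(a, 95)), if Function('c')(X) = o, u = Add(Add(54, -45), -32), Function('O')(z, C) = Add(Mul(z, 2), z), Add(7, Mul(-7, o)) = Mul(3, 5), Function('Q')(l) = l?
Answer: Rational(-17560, 161) ≈ -109.07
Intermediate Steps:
o = Rational(-8, 7) (o = Add(1, Mul(Rational(-1, 7), Mul(3, 5))) = Add(1, Mul(Rational(-1, 7), 15)) = Add(1, Rational(-15, 7)) = Rational(-8, 7) ≈ -1.1429)
Function('O')(z, C) = Mul(3, z) (Function('O')(z, C) = Add(Mul(2, z), z) = Mul(3, z))
u = -23 (u = Add(9, -32) = -23)
Function('c')(X) = Rational(-8, 7)
a = Rational(10, 23) (a = Mul(-10, Pow(-23, -1)) = Mul(-10, Rational(-1, 23)) = Rational(10, 23) ≈ 0.43478)
Mul(Function('c')(Function('O')(-3, 0)), Add(a, 95)) = Mul(Rational(-8, 7), Add(Rational(10, 23), 95)) = Mul(Rational(-8, 7), Rational(2195, 23)) = Rational(-17560, 161)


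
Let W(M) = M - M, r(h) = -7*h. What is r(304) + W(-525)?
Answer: -2128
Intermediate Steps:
W(M) = 0
r(304) + W(-525) = -7*304 + 0 = -2128 + 0 = -2128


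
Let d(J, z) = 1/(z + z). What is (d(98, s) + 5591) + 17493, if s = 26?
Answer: 1200369/52 ≈ 23084.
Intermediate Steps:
d(J, z) = 1/(2*z)
(d(98, s) + 5591) + 17493 = ((½)/26 + 5591) + 17493 = ((½)*(1/26) + 5591) + 17493 = (1/52 + 5591) + 17493 = 290733/52 + 17493 = 1200369/52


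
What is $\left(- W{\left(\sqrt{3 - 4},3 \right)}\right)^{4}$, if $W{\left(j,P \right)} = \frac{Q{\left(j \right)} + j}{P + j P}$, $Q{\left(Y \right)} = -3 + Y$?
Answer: $\frac{119}{324} + \frac{10 i}{27} \approx 0.36728 + 0.37037 i$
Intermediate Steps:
$W{\left(j,P \right)} = \frac{-3 + 2 j}{P + P j}$ ($W{\left(j,P \right)} = \frac{\left(-3 + j\right) + j}{P + j P} = \frac{-3 + 2 j}{P + P j}$)
$\left(- W{\left(\sqrt{3 - 4},3 \right)}\right)^{4} = \left(- \frac{-3 + 2 \sqrt{3 - 4}}{3 \left(1 + \sqrt{3 - 4}\right)}\right)^{4} = \left(- \frac{-3 + 2 \sqrt{-1}}{3 \left(1 + \sqrt{-1}\right)}\right)^{4} = \left(- \frac{-3 + 2 i}{3 \left(1 + i\right)}\right)^{4} = \left(- \frac{\frac{1 - i}{2} \left(-3 + 2 i\right)}{3}\right)^{4} = \left(- \frac{\left(1 - i\right) \left(-3 + 2 i\right)}{6}\right)^{4} = \frac{\left(1 - i\right)^{4} \left(-3 + 2 i\right)^{4}}{1296}$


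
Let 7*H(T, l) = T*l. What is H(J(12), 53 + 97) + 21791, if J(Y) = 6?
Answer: 153437/7 ≈ 21920.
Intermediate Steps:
H(T, l) = T*l/7 (H(T, l) = (T*l)/7 = T*l/7)
H(J(12), 53 + 97) + 21791 = (⅐)*6*(53 + 97) + 21791 = (⅐)*6*150 + 21791 = 900/7 + 21791 = 153437/7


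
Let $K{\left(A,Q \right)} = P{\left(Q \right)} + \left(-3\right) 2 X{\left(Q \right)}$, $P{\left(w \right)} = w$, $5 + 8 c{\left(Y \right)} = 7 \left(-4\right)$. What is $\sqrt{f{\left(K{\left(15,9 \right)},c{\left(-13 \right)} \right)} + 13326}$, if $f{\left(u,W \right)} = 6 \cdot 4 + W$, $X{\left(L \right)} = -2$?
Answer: $\frac{3 \sqrt{23726}}{4} \approx 115.52$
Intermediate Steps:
$c{\left(Y \right)} = - \frac{33}{8}$ ($c{\left(Y \right)} = - \frac{5}{8} + \frac{7 \left(-4\right)}{8} = - \frac{5}{8} + \frac{1}{8} \left(-28\right) = - \frac{5}{8} - \frac{7}{2} = - \frac{33}{8}$)
$K{\left(A,Q \right)} = 12 + Q$ ($K{\left(A,Q \right)} = Q + \left(-3\right) 2 \left(-2\right) = Q - -12 = Q + 12 = 12 + Q$)
$f{\left(u,W \right)} = 24 + W$
$\sqrt{f{\left(K{\left(15,9 \right)},c{\left(-13 \right)} \right)} + 13326} = \sqrt{\left(24 - \frac{33}{8}\right) + 13326} = \sqrt{\frac{159}{8} + 13326} = \sqrt{\frac{106767}{8}} = \frac{3 \sqrt{23726}}{4}$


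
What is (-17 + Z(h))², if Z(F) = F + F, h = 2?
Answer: 169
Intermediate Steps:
Z(F) = 2*F
(-17 + Z(h))² = (-17 + 2*2)² = (-17 + 4)² = (-13)² = 169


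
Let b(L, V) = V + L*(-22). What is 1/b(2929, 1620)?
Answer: -1/62818 ≈ -1.5919e-5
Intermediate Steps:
b(L, V) = V - 22*L
1/b(2929, 1620) = 1/(1620 - 22*2929) = 1/(1620 - 64438) = 1/(-62818) = -1/62818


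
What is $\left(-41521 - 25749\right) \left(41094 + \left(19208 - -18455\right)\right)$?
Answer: $-5297983390$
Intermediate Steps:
$\left(-41521 - 25749\right) \left(41094 + \left(19208 - -18455\right)\right) = - 67270 \left(41094 + \left(19208 + 18455\right)\right) = - 67270 \left(41094 + 37663\right) = \left(-67270\right) 78757 = -5297983390$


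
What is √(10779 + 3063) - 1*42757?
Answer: -42757 + 3*√1538 ≈ -42639.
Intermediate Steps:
√(10779 + 3063) - 1*42757 = √13842 - 42757 = 3*√1538 - 42757 = -42757 + 3*√1538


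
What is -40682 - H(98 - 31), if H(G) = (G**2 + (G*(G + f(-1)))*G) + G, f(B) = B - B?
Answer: -346001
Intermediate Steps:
f(B) = 0
H(G) = G + G**2 + G**3 (H(G) = (G**2 + (G*(G + 0))*G) + G = (G**2 + (G*G)*G) + G = (G**2 + G**2*G) + G = (G**2 + G**3) + G = G + G**2 + G**3)
-40682 - H(98 - 31) = -40682 - (98 - 31)*(1 + (98 - 31) + (98 - 31)**2) = -40682 - 67*(1 + 67 + 67**2) = -40682 - 67*(1 + 67 + 4489) = -40682 - 67*4557 = -40682 - 1*305319 = -40682 - 305319 = -346001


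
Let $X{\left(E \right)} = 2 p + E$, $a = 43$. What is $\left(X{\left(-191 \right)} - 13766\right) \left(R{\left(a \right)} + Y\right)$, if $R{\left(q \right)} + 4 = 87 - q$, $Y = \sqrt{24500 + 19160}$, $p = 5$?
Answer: $-557880 - 27894 \sqrt{10915} \approx -3.4721 \cdot 10^{6}$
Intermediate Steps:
$Y = 2 \sqrt{10915}$ ($Y = \sqrt{43660} = 2 \sqrt{10915} \approx 208.95$)
$R{\left(q \right)} = 83 - q$ ($R{\left(q \right)} = -4 - \left(-87 + q\right) = 83 - q$)
$X{\left(E \right)} = 10 + E$ ($X{\left(E \right)} = 2 \cdot 5 + E = 10 + E$)
$\left(X{\left(-191 \right)} - 13766\right) \left(R{\left(a \right)} + Y\right) = \left(\left(10 - 191\right) - 13766\right) \left(\left(83 - 43\right) + 2 \sqrt{10915}\right) = \left(-181 - 13766\right) \left(\left(83 - 43\right) + 2 \sqrt{10915}\right) = - 13947 \left(40 + 2 \sqrt{10915}\right) = -557880 - 27894 \sqrt{10915}$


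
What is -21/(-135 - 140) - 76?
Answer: -20879/275 ≈ -75.924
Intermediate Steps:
-21/(-135 - 140) - 76 = -21/(-275) - 76 = -21*(-1/275) - 76 = 21/275 - 76 = -20879/275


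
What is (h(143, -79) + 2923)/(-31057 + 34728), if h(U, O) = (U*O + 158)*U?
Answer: -1589954/3671 ≈ -433.11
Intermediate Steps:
h(U, O) = U*(158 + O*U) (h(U, O) = (O*U + 158)*U = (158 + O*U)*U = U*(158 + O*U))
(h(143, -79) + 2923)/(-31057 + 34728) = (143*(158 - 79*143) + 2923)/(-31057 + 34728) = (143*(158 - 11297) + 2923)/3671 = (143*(-11139) + 2923)*(1/3671) = (-1592877 + 2923)*(1/3671) = -1589954*1/3671 = -1589954/3671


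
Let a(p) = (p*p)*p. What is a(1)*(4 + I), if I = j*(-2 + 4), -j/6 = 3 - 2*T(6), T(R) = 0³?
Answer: -32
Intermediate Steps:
a(p) = p³ (a(p) = p²*p = p³)
T(R) = 0
j = -18 (j = -6*(3 - 2*0) = -6*(3 + 0) = -6*3 = -18)
I = -36 (I = -18*(-2 + 4) = -18*2 = -36)
a(1)*(4 + I) = 1³*(4 - 36) = 1*(-32) = -32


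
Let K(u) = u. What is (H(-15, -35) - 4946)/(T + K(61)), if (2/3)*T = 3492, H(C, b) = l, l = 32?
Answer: -702/757 ≈ -0.92734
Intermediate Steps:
H(C, b) = 32
T = 5238 (T = (3/2)*3492 = 5238)
(H(-15, -35) - 4946)/(T + K(61)) = (32 - 4946)/(5238 + 61) = -4914/5299 = -4914*1/5299 = -702/757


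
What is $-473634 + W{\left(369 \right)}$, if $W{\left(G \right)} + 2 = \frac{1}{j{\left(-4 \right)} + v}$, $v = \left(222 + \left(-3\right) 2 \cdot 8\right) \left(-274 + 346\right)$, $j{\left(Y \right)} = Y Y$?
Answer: $- \frac{5941289983}{12544} \approx -4.7364 \cdot 10^{5}$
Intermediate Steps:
$j{\left(Y \right)} = Y^{2}$
$v = 12528$ ($v = \left(222 - 48\right) 72 = 174 \cdot 72 = 12528$)
$W{\left(G \right)} = - \frac{25087}{12544}$ ($W{\left(G \right)} = -2 + \frac{1}{\left(-4\right)^{2} + 12528} = -2 + \frac{1}{16 + 12528} = -2 + \frac{1}{12544} = - \frac{25087}{12544}$)
$-473634 + W{\left(369 \right)} = -473634 - \frac{25087}{12544} = - \frac{5941289983}{12544}$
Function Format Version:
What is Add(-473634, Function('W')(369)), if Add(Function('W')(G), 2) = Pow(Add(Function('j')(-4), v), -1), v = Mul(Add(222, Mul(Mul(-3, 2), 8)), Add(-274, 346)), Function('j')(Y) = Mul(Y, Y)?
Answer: Rational(-5941289983, 12544) ≈ -4.7364e+5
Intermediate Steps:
Function('j')(Y) = Pow(Y, 2)
v = 12528 (v = Mul(Add(222, Mul(-6, 8)), 72) = Mul(Add(222, -48), 72) = Mul(174, 72) = 12528)
Function('W')(G) = Rational(-25087, 12544) (Function('W')(G) = Add(-2, Pow(Add(Pow(-4, 2), 12528), -1)) = Add(-2, Pow(Add(16, 12528), -1)) = Add(-2, Pow(12544, -1)) = Add(-2, Rational(1, 12544)) = Rational(-25087, 12544))
Add(-473634, Function('W')(369)) = Add(-473634, Rational(-25087, 12544)) = Rational(-5941289983, 12544)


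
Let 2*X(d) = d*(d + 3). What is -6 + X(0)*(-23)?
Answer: -6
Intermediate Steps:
X(d) = d*(3 + d)/2 (X(d) = (d*(d + 3))/2 = (d*(3 + d))/2 = d*(3 + d)/2)
-6 + X(0)*(-23) = -6 + ((1/2)*0*(3 + 0))*(-23) = -6 + ((1/2)*0*3)*(-23) = -6 + 0*(-23) = -6 + 0 = -6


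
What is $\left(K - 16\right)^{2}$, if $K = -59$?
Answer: $5625$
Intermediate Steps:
$\left(K - 16\right)^{2} = \left(-59 - 16\right)^{2} = \left(-75\right)^{2} = 5625$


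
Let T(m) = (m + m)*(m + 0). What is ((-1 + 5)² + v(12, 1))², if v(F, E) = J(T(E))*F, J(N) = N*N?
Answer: 4096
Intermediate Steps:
T(m) = 2*m² (T(m) = (2*m)*m = 2*m²)
J(N) = N²
v(F, E) = 4*F*E⁴ (v(F, E) = (2*E²)²*F = (4*E⁴)*F = 4*F*E⁴)
((-1 + 5)² + v(12, 1))² = ((-1 + 5)² + 4*12*1⁴)² = (4² + 4*12*1)² = (16 + 48)² = 64² = 4096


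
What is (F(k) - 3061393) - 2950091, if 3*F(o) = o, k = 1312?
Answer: -18033140/3 ≈ -6.0110e+6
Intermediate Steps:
F(o) = o/3
(F(k) - 3061393) - 2950091 = ((1/3)*1312 - 3061393) - 2950091 = (1312/3 - 3061393) - 2950091 = -9182867/3 - 2950091 = -18033140/3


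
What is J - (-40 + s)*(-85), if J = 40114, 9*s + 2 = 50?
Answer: 111502/3 ≈ 37167.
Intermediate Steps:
s = 16/3 (s = -2/9 + (⅑)*50 = -2/9 + 50/9 = 16/3 ≈ 5.3333)
J - (-40 + s)*(-85) = 40114 - (-40 + 16/3)*(-85) = 40114 - (-104)*(-85)/3 = 40114 - 1*8840/3 = 40114 - 8840/3 = 111502/3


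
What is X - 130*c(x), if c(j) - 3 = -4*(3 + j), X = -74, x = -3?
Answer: -464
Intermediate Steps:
c(j) = -9 - 4*j (c(j) = 3 - 4*(3 + j) = 3 + (-12 - 4*j) = -9 - 4*j)
X - 130*c(x) = -74 - 130*(-9 - 4*(-3)) = -74 - 130*(-9 + 12) = -74 - 130*3 = -74 - 390 = -464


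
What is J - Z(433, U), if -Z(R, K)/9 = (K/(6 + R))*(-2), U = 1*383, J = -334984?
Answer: -147064870/439 ≈ -3.3500e+5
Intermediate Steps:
U = 383
Z(R, K) = 18*K/(6 + R) (Z(R, K) = -9*K/(6 + R)*(-2) = -(-18)*K/(6 + R) = 18*K/(6 + R))
J - Z(433, U) = -334984 - 18*383/(6 + 433) = -334984 - 18*383/439 = -334984 - 1*6894/439 = -334984 - 6894/439 = -147064870/439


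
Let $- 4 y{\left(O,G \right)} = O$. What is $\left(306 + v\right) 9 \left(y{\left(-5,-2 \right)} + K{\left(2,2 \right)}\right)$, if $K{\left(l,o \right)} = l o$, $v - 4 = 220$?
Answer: $\frac{50085}{2} \approx 25043.0$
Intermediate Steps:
$v = 224$ ($v = 4 + 220 = 224$)
$y{\left(O,G \right)} = - \frac{O}{4}$
$\left(306 + v\right) 9 \left(y{\left(-5,-2 \right)} + K{\left(2,2 \right)}\right) = \left(306 + 224\right) 9 \left(\left(- \frac{1}{4}\right) \left(-5\right) + 2 \cdot 2\right) = 530 \cdot 9 \left(\frac{5}{4} + 4\right) = 530 \cdot 9 \cdot \frac{21}{4} = 530 \cdot \frac{189}{4} = \frac{50085}{2}$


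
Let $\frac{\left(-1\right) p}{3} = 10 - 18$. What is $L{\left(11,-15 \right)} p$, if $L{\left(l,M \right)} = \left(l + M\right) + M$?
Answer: $-456$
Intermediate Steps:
$p = 24$ ($p = - 3 \left(10 - 18\right) = \left(-3\right) \left(-8\right) = 24$)
$L{\left(l,M \right)} = l + 2 M$ ($L{\left(l,M \right)} = \left(M + l\right) + M = l + 2 M$)
$L{\left(11,-15 \right)} p = \left(11 + 2 \left(-15\right)\right) 24 = \left(11 - 30\right) 24 = \left(-19\right) 24 = -456$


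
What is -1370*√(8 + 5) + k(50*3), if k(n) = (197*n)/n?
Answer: 197 - 1370*√13 ≈ -4742.6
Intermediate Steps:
k(n) = 197
-1370*√(8 + 5) + k(50*3) = -1370*√(8 + 5) + 197 = -1370*√13 + 197 = 197 - 1370*√13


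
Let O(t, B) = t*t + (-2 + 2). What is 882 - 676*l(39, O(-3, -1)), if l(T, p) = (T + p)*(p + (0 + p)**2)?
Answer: -2919438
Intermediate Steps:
O(t, B) = t**2 (O(t, B) = t**2 + 0 = t**2)
l(T, p) = (T + p)*(p + p**2)
882 - 676*l(39, O(-3, -1)) = 882 - 676*(-3)**2*(39 + (-3)**2 + ((-3)**2)**2 + 39*(-3)**2) = 882 - 6084*(39 + 9 + 9**2 + 39*9) = 882 - 6084*(39 + 9 + 81 + 351) = 882 - 6084*480 = 882 - 676*4320 = 882 - 2920320 = -2919438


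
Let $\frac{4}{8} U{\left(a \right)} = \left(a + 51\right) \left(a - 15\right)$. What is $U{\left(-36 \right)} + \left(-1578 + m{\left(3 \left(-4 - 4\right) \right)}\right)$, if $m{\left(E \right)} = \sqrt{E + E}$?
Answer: $-3108 + 4 i \sqrt{3} \approx -3108.0 + 6.9282 i$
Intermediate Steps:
$U{\left(a \right)} = 2 \left(-15 + a\right) \left(51 + a\right)$ ($U{\left(a \right)} = 2 \left(a + 51\right) \left(a - 15\right) = 2 \left(51 + a\right) \left(-15 + a\right) = 2 \left(-15 + a\right) \left(51 + a\right)$)
$m{\left(E \right)} = \sqrt{2} \sqrt{E}$ ($m{\left(E \right)} = \sqrt{2 E} = \sqrt{2} \sqrt{E}$)
$U{\left(-36 \right)} + \left(-1578 + m{\left(3 \left(-4 - 4\right) \right)}\right) = \left(-1530 + 2 \left(-36\right)^{2} + 72 \left(-36\right)\right) - \left(1578 - \sqrt{2} \sqrt{3 \left(-4 - 4\right)}\right) = \left(-1530 + 2 \cdot 1296 - 2592\right) - \left(1578 - \sqrt{2} \sqrt{3 \left(-8\right)}\right) = \left(-1530 + 2592 - 2592\right) - \left(1578 - \sqrt{2} \sqrt{-24}\right) = -1530 - \left(1578 - \sqrt{2} \cdot 2 i \sqrt{6}\right) = -1530 - \left(1578 - 4 i \sqrt{3}\right) = -3108 + 4 i \sqrt{3}$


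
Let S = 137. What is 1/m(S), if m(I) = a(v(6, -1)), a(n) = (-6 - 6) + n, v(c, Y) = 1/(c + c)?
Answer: -12/143 ≈ -0.083916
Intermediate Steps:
v(c, Y) = 1/(2*c)
a(n) = -12 + n
m(I) = -143/12 (m(I) = -12 + (1/2)/6 = -12 + (1/2)*(1/6) = -12 + 1/12 = -143/12)
1/m(S) = 1/(-143/12) = -12/143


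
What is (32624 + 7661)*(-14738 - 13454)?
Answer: -1135714720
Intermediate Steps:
(32624 + 7661)*(-14738 - 13454) = 40285*(-28192) = -1135714720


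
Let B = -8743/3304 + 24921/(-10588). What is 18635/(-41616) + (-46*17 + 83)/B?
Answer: 36227652052321/259966038096 ≈ 139.36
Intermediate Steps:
B = -6246781/1249384 (B = -8743*1/3304 + 24921*(-1/10588) = -1249/472 - 24921/10588 = -6246781/1249384 ≈ -4.9999)
18635/(-41616) + (-46*17 + 83)/B = 18635/(-41616) + (-46*17 + 83)/(-6246781/1249384) = 18635*(-1/41616) + (-782 + 83)*(-1249384/6246781) = -18635/41616 - 699*(-1249384/6246781) = -18635/41616 + 873319416/6246781 = 36227652052321/259966038096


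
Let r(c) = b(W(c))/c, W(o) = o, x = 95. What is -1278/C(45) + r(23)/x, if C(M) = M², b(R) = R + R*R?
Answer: -1618/4275 ≈ -0.37848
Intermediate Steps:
b(R) = R + R²
r(c) = 1 + c (r(c) = (c*(1 + c))/c = 1 + c)
-1278/C(45) + r(23)/x = -1278/(45²) + (1 + 23)/95 = -1278/2025 + 24*(1/95) = -1278*1/2025 + 24/95 = -142/225 + 24/95 = -1618/4275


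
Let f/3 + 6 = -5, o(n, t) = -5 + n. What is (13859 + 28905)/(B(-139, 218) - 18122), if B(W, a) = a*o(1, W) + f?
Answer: -42764/19027 ≈ -2.2475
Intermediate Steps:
f = -33 (f = -18 + 3*(-5) = -18 - 15 = -33)
B(W, a) = -33 - 4*a (B(W, a) = a*(-5 + 1) - 33 = a*(-4) - 33 = -4*a - 33 = -33 - 4*a)
(13859 + 28905)/(B(-139, 218) - 18122) = (13859 + 28905)/((-33 - 4*218) - 18122) = 42764/((-33 - 872) - 18122) = 42764/(-905 - 18122) = 42764/(-19027) = 42764*(-1/19027) = -42764/19027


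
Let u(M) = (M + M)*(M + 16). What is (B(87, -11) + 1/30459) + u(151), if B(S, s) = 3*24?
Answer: 1538362255/30459 ≈ 50506.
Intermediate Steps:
u(M) = 2*M*(16 + M) (u(M) = (2*M)*(16 + M) = 2*M*(16 + M))
B(S, s) = 72
(B(87, -11) + 1/30459) + u(151) = (72 + 1/30459) + 2*151*(16 + 151) = (72 + 1/30459) + 2*151*167 = 2193049/30459 + 50434 = 1538362255/30459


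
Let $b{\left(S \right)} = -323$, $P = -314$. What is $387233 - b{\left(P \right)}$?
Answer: $387556$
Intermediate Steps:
$387233 - b{\left(P \right)} = 387233 - -323 = 387233 + 323 = 387556$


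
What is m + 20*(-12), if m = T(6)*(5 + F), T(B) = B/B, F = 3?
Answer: -232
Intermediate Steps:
T(B) = 1
m = 8 (m = 1*(5 + 3) = 1*8 = 8)
m + 20*(-12) = 8 + 20*(-12) = 8 - 240 = -232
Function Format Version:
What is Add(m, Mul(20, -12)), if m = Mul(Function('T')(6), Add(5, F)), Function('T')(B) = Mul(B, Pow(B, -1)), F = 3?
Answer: -232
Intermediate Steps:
Function('T')(B) = 1
m = 8 (m = Mul(1, Add(5, 3)) = Mul(1, 8) = 8)
Add(m, Mul(20, -12)) = Add(8, Mul(20, -12)) = Add(8, -240) = -232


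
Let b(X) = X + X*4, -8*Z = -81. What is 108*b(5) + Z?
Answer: 21681/8 ≈ 2710.1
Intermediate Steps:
Z = 81/8 (Z = -1/8*(-81) = 81/8 ≈ 10.125)
b(X) = 5*X (b(X) = X + 4*X = 5*X)
108*b(5) + Z = 108*(5*5) + 81/8 = 108*25 + 81/8 = 2700 + 81/8 = 21681/8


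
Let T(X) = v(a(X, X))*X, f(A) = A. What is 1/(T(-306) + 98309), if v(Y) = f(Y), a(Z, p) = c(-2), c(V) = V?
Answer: 1/98921 ≈ 1.0109e-5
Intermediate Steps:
a(Z, p) = -2
v(Y) = Y
T(X) = -2*X
1/(T(-306) + 98309) = 1/(-2*(-306) + 98309) = 1/(612 + 98309) = 1/98921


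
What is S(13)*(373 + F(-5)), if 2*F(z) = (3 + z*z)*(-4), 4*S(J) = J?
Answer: 4121/4 ≈ 1030.3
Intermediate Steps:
S(J) = J/4
F(z) = -6 - 2*z² (F(z) = ((3 + z*z)*(-4))/2 = ((3 + z²)*(-4))/2 = (-12 - 4*z²)/2 = -6 - 2*z²)
S(13)*(373 + F(-5)) = ((¼)*13)*(373 + (-6 - 2*(-5)²)) = 13*(373 + (-6 - 2*25))/4 = 13*(373 + (-6 - 50))/4 = 13*(373 - 56)/4 = (13/4)*317 = 4121/4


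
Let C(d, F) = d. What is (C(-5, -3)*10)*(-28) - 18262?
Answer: -16862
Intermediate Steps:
(C(-5, -3)*10)*(-28) - 18262 = -5*10*(-28) - 18262 = -50*(-28) - 18262 = 1400 - 18262 = -16862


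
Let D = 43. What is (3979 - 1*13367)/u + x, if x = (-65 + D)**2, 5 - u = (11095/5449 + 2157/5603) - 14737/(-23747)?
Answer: -1529812758177983/354946851335 ≈ -4310.0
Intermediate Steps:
u = 1419787405340/725013649009 (u = 5 - ((11095/5449 + 2157/5603) - 14737/(-23747)) = 5 - ((11095*(1/5449) + 2157*(1/5603)) - 14737*(-1/23747)) = 5 - ((11095/5449 + 2157/5603) + 14737/23747) = 5 - (73918778/30530747 + 14737/23747) = 5 - 1*2205280839705/725013649009 = 5 - 2205280839705/725013649009 = 1419787405340/725013649009 ≈ 1.9583)
x = 484 (x = (-65 + 43)**2 = (-22)**2 = 484)
(3979 - 1*13367)/u + x = (3979 - 1*13367)/(1419787405340/725013649009) + 484 = (3979 - 13367)*(725013649009/1419787405340) + 484 = -9388*725013649009/1419787405340 + 484 = -1701607034224123/354946851335 + 484 = -1529812758177983/354946851335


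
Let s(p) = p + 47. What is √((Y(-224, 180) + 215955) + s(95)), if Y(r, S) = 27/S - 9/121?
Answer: √2614774615/110 ≈ 464.86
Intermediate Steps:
Y(r, S) = -9/121 + 27/S (Y(r, S) = 27/S - 9*1/121 = 27/S - 9/121 = -9/121 + 27/S)
s(p) = 47 + p
√((Y(-224, 180) + 215955) + s(95)) = √(((-9/121 + 27/180) + 215955) + (47 + 95)) = √(((-9/121 + 27*(1/180)) + 215955) + 142) = √(((-9/121 + 3/20) + 215955) + 142) = √((183/2420 + 215955) + 142) = √(522611283/2420 + 142) = √(522954923/2420) = √2614774615/110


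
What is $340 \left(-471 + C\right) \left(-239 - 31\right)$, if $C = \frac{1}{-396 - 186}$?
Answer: $\frac{4194081900}{97} \approx 4.3238 \cdot 10^{7}$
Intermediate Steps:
$C = - \frac{1}{582}$ ($C = \frac{1}{-582} = - \frac{1}{582} \approx -0.0017182$)
$340 \left(-471 + C\right) \left(-239 - 31\right) = 340 \left(-471 - \frac{1}{582}\right) \left(-239 - 31\right) = 340 \left(- \frac{274123 \left(-239 + \left(-107 + 76\right)\right)}{582}\right) = 340 \left(- \frac{274123 \left(-239 - 31\right)}{582}\right) = 340 \left(\left(- \frac{274123}{582}\right) \left(-270\right)\right) = 340 \cdot \frac{12335535}{97} = \frac{4194081900}{97}$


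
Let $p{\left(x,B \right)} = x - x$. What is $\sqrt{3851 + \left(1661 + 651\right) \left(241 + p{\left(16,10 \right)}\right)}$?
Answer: $\sqrt{561043} \approx 749.03$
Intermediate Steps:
$p{\left(x,B \right)} = 0$
$\sqrt{3851 + \left(1661 + 651\right) \left(241 + p{\left(16,10 \right)}\right)} = \sqrt{3851 + \left(1661 + 651\right) \left(241 + 0\right)} = \sqrt{3851 + 2312 \cdot 241} = \sqrt{3851 + 557192} = \sqrt{561043}$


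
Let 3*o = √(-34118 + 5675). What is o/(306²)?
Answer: I*√28443/280908 ≈ 0.00060038*I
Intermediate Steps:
o = I*√28443/3 (o = √(-34118 + 5675)/3 = √(-28443)/3 = (I*√28443)/3 = I*√28443/3 ≈ 56.217*I)
o/(306²) = (I*√28443/3)/(306²) = (I*√28443/3)/93636 = (I*√28443/3)*(1/93636) = I*√28443/280908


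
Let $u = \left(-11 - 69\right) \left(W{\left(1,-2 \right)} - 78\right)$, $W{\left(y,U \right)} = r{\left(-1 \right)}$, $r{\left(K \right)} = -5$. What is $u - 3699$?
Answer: $2941$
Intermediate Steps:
$W{\left(y,U \right)} = -5$
$u = 6640$ ($u = \left(-11 - 69\right) \left(-5 - 78\right) = \left(-80\right) \left(-83\right) = 6640$)
$u - 3699 = 6640 - 3699 = 2941$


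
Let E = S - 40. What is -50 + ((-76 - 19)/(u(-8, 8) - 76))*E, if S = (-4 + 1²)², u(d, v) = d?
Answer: -7145/84 ≈ -85.060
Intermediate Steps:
S = 9 (S = (-4 + 1)² = (-3)² = 9)
E = -31 (E = 9 - 40 = -31)
-50 + ((-76 - 19)/(u(-8, 8) - 76))*E = -50 + ((-76 - 19)/(-8 - 76))*(-31) = -50 - 95/(-84)*(-31) = -50 - 95*(-1/84)*(-31) = -50 + (95/84)*(-31) = -50 - 2945/84 = -7145/84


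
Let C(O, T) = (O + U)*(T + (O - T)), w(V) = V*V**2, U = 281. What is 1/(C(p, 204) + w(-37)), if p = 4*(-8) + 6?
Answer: -1/57283 ≈ -1.7457e-5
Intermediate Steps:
p = -26 (p = -32 + 6 = -26)
w(V) = V**3
C(O, T) = O*(281 + O) (C(O, T) = (O + 281)*(T + (O - T)) = (281 + O)*O = O*(281 + O))
1/(C(p, 204) + w(-37)) = 1/(-26*(281 - 26) + (-37)**3) = 1/(-26*255 - 50653) = 1/(-6630 - 50653) = 1/(-57283) = -1/57283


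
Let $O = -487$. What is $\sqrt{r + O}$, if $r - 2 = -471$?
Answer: $2 i \sqrt{239} \approx 30.919 i$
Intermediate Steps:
$r = -469$ ($r = 2 - 471 = -469$)
$\sqrt{r + O} = \sqrt{-469 - 487} = \sqrt{-956} = 2 i \sqrt{239}$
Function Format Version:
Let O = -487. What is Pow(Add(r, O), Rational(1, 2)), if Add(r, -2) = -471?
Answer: Mul(2, I, Pow(239, Rational(1, 2))) ≈ Mul(30.919, I)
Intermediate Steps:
r = -469 (r = Add(2, -471) = -469)
Pow(Add(r, O), Rational(1, 2)) = Pow(Add(-469, -487), Rational(1, 2)) = Pow(-956, Rational(1, 2)) = Mul(2, I, Pow(239, Rational(1, 2)))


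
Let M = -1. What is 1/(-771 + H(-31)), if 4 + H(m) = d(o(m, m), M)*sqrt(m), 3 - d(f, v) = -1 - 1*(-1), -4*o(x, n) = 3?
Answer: -25/19384 - 3*I*sqrt(31)/600904 ≈ -0.0012897 - 2.7797e-5*I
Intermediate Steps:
o(x, n) = -3/4 (o(x, n) = -1/4*3 = -3/4)
d(f, v) = 3 (d(f, v) = 3 - (-1 - 1*(-1)) = 3 - (-1 + 1) = 3 - 1*0 = 3 + 0 = 3)
H(m) = -4 + 3*sqrt(m)
1/(-771 + H(-31)) = 1/(-771 + (-4 + 3*sqrt(-31))) = 1/(-771 + (-4 + 3*(I*sqrt(31)))) = 1/(-771 + (-4 + 3*I*sqrt(31))) = 1/(-775 + 3*I*sqrt(31))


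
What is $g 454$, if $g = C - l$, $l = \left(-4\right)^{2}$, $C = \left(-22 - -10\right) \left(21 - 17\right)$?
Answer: $-29056$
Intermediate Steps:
$C = -48$ ($C = \left(-22 + 10\right) 4 = \left(-12\right) 4 = -48$)
$l = 16$
$g = -64$ ($g = -48 - 16 = -64$)
$g 454 = \left(-64\right) 454 = -29056$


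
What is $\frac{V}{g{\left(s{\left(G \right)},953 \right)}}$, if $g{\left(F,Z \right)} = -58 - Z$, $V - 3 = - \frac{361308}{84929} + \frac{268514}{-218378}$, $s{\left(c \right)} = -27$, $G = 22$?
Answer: $\frac{23033234222}{9375319019391} \approx 0.0024568$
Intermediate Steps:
$V = - \frac{23033234222}{9273312581}$ ($V = 3 + \left(- \frac{361308}{84929} + \frac{268514}{-218378}\right) = 3 + \left(\left(-361308\right) \frac{1}{84929} + 268514 \left(- \frac{1}{218378}\right)\right) = 3 - \frac{50853171965}{9273312581} = - \frac{23033234222}{9273312581} \approx -2.4838$)
$\frac{V}{g{\left(s{\left(G \right)},953 \right)}} = - \frac{23033234222}{9273312581 \left(-58 - 953\right)} = - \frac{23033234222}{9273312581 \left(-1011\right)} = \left(- \frac{23033234222}{9273312581}\right) \left(- \frac{1}{1011}\right) = \frac{23033234222}{9375319019391}$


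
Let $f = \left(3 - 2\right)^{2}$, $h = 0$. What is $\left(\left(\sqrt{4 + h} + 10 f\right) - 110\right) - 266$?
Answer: $-364$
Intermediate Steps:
$f = 1$ ($f = 1^{2} = 1$)
$\left(\left(\sqrt{4 + h} + 10 f\right) - 110\right) - 266 = \left(\left(\sqrt{4 + 0} + 10 \cdot 1\right) - 110\right) - 266 = \left(\left(\sqrt{4} + 10\right) - 110\right) - 266 = \left(\left(2 + 10\right) - 110\right) - 266 = \left(12 - 110\right) - 266 = -98 - 266 = -364$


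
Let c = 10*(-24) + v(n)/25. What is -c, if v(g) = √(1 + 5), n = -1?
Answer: 240 - √6/25 ≈ 239.90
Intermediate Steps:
v(g) = √6
c = -240 + √6/25 (c = 10*(-24) + √6/25 = -240 + √6*(1/25) = -240 + √6/25 ≈ -239.90)
-c = -(-240 + √6/25) = 240 - √6/25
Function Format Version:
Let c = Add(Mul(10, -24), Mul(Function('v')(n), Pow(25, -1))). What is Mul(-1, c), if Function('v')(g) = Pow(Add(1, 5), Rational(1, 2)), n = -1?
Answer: Add(240, Mul(Rational(-1, 25), Pow(6, Rational(1, 2)))) ≈ 239.90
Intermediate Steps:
Function('v')(g) = Pow(6, Rational(1, 2))
c = Add(-240, Mul(Rational(1, 25), Pow(6, Rational(1, 2)))) (c = Add(Mul(10, -24), Mul(Pow(6, Rational(1, 2)), Pow(25, -1))) = Add(-240, Mul(Pow(6, Rational(1, 2)), Rational(1, 25))) = Add(-240, Mul(Rational(1, 25), Pow(6, Rational(1, 2)))) ≈ -239.90)
Mul(-1, c) = Mul(-1, Add(-240, Mul(Rational(1, 25), Pow(6, Rational(1, 2))))) = Add(240, Mul(Rational(-1, 25), Pow(6, Rational(1, 2))))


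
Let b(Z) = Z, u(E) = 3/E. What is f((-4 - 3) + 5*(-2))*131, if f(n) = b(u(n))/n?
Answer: 393/289 ≈ 1.3599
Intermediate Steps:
f(n) = 3/n² (f(n) = (3/n)/n = 3/n²)
f((-4 - 3) + 5*(-2))*131 = (3/((-4 - 3) + 5*(-2))²)*131 = (3/(-7 - 10)²)*131 = (3/(-17)²)*131 = (3*(1/289))*131 = (3/289)*131 = 393/289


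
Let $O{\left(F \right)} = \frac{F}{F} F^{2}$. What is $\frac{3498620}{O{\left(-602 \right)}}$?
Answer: $\frac{874655}{90601} \approx 9.6539$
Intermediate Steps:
$O{\left(F \right)} = F^{2}$ ($O{\left(F \right)} = 1 F^{2} = F^{2}$)
$\frac{3498620}{O{\left(-602 \right)}} = \frac{3498620}{\left(-602\right)^{2}} = \frac{3498620}{362404} = 3498620 \cdot \frac{1}{362404} = \frac{874655}{90601}$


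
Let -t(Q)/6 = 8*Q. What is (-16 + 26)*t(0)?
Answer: 0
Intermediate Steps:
t(Q) = -48*Q
(-16 + 26)*t(0) = (-16 + 26)*(-48*0) = 10*0 = 0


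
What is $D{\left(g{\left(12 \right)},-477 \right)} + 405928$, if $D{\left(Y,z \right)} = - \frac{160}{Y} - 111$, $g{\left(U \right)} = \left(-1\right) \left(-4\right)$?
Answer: $405777$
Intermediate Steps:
$g{\left(U \right)} = 4$
$D{\left(Y,z \right)} = -111 - \frac{160}{Y}$
$D{\left(g{\left(12 \right)},-477 \right)} + 405928 = \left(-111 - \frac{160}{4}\right) + 405928 = \left(-111 - 40\right) + 405928 = -151 + 405928 = 405777$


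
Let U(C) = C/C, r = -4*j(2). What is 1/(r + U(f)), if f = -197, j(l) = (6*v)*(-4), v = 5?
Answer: 1/481 ≈ 0.0020790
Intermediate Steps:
j(l) = -120 (j(l) = (6*5)*(-4) = 30*(-4) = -120)
r = 480 (r = -4*(-120) = 480)
U(C) = 1
1/(r + U(f)) = 1/(480 + 1) = 1/481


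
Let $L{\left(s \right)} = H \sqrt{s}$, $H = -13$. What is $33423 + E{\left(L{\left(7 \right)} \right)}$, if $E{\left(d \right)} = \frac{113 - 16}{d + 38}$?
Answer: $\frac{8727089}{261} + \frac{1261 \sqrt{7}}{261} \approx 33450.0$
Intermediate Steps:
$L{\left(s \right)} = - 13 \sqrt{s}$
$E{\left(d \right)} = \frac{97}{38 + d}$
$33423 + E{\left(L{\left(7 \right)} \right)} = 33423 + \frac{97}{38 - 13 \sqrt{7}}$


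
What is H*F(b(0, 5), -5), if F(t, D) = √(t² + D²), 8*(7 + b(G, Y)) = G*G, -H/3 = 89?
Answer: -267*√74 ≈ -2296.8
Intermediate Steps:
H = -267 (H = -3*89 = -267)
b(G, Y) = -7 + G²/8 (b(G, Y) = -7 + (G*G)/8 = -7 + G²/8)
F(t, D) = √(D² + t²)
H*F(b(0, 5), -5) = -267*√((-5)² + (-7 + (⅛)*0²)²) = -267*√(25 + (-7 + (⅛)*0)²) = -267*√(25 + (-7 + 0)²) = -267*√(25 + (-7)²) = -267*√(25 + 49) = -267*√74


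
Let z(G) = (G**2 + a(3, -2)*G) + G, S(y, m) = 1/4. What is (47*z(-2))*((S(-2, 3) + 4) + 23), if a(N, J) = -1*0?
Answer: 5123/2 ≈ 2561.5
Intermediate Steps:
S(y, m) = 1/4
a(N, J) = 0
z(G) = G + G**2 (z(G) = (G**2 + 0*G) + G = (G**2 + 0) + G = G**2 + G = G + G**2)
(47*z(-2))*((S(-2, 3) + 4) + 23) = (47*(-2*(1 - 2)))*((1/4 + 4) + 23) = (47*(-2*(-1)))*(17/4 + 23) = (47*2)*(109/4) = 94*(109/4) = 5123/2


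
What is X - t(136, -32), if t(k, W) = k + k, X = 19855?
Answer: 19583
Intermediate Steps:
t(k, W) = 2*k
X - t(136, -32) = 19855 - 2*136 = 19855 - 1*272 = 19855 - 272 = 19583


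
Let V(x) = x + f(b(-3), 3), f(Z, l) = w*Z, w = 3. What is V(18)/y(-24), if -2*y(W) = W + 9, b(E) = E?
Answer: 6/5 ≈ 1.2000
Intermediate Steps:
f(Z, l) = 3*Z
y(W) = -9/2 - W/2 (y(W) = -(W + 9)/2 = -(9 + W)/2 = -9/2 - W/2)
V(x) = -9 + x (V(x) = x + 3*(-3) = x - 9 = -9 + x)
V(18)/y(-24) = (-9 + 18)/(-9/2 - 1/2*(-24)) = 9/(-9/2 + 12) = 9/(15/2) = 9*(2/15) = 6/5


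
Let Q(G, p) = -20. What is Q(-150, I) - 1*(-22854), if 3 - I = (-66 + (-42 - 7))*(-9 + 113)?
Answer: 22834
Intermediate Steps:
I = 11963 (I = 3 - (-66 + (-42 - 7))*(-9 + 113) = 3 - (-66 - 49)*104 = 3 - (-115)*104 = 3 - 1*(-11960) = 3 + 11960 = 11963)
Q(-150, I) - 1*(-22854) = -20 - 1*(-22854) = -20 + 22854 = 22834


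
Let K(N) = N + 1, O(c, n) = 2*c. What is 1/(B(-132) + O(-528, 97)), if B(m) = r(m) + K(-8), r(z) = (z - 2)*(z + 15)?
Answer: 1/14615 ≈ 6.8423e-5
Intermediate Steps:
r(z) = (-2 + z)*(15 + z)
K(N) = 1 + N
B(m) = -37 + m² + 13*m (B(m) = (-30 + m² + 13*m) + (1 - 8) = (-30 + m² + 13*m) - 7 = -37 + m² + 13*m)
1/(B(-132) + O(-528, 97)) = 1/((-37 + (-132)² + 13*(-132)) + 2*(-528)) = 1/((-37 + 17424 - 1716) - 1056) = 1/(15671 - 1056) = 1/14615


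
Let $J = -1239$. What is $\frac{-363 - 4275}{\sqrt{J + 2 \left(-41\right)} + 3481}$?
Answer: $- \frac{8072439}{6059341} + \frac{2319 i \sqrt{1321}}{6059341} \approx -1.3322 + 0.01391 i$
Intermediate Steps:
$\frac{-363 - 4275}{\sqrt{J + 2 \left(-41\right)} + 3481} = \frac{-363 - 4275}{\sqrt{-1239 + 2 \left(-41\right)} + 3481} = - \frac{4638}{\sqrt{-1239 - 82} + 3481} = - \frac{4638}{\sqrt{-1321} + 3481} = - \frac{4638}{i \sqrt{1321} + 3481} = - \frac{4638}{3481 + i \sqrt{1321}}$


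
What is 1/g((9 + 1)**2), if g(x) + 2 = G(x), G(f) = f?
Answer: 1/98 ≈ 0.010204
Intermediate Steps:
g(x) = -2 + x
1/g((9 + 1)**2) = 1/(-2 + (9 + 1)**2) = 1/(-2 + 10**2) = 1/(-2 + 100) = 1/98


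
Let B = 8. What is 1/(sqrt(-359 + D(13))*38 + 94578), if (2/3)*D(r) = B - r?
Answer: 47289/4472763655 - 19*I*sqrt(1466)/8945527310 ≈ 1.0573e-5 - 8.1323e-8*I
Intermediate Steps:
D(r) = 12 - 3*r/2 (D(r) = 3*(8 - r)/2 = 12 - 3*r/2)
1/(sqrt(-359 + D(13))*38 + 94578) = 1/(sqrt(-359 + (12 - 3/2*13))*38 + 94578) = 1/(sqrt(-359 + (12 - 39/2))*38 + 94578) = 1/(sqrt(-359 - 15/2)*38 + 94578) = 1/(sqrt(-733/2)*38 + 94578) = 1/((I*sqrt(1466)/2)*38 + 94578) = 1/(19*I*sqrt(1466) + 94578) = 1/(94578 + 19*I*sqrt(1466))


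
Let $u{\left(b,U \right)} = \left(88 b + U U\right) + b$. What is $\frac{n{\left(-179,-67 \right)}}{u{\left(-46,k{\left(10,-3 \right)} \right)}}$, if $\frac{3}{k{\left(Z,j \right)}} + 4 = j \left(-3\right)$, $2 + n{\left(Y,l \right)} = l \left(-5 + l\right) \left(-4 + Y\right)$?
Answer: $\frac{22069850}{102341} \approx 215.65$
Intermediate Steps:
$n{\left(Y,l \right)} = -2 + l \left(-5 + l\right) \left(-4 + Y\right)$
$k{\left(Z,j \right)} = \frac{3}{-4 - 3 j}$ ($k{\left(Z,j \right)} = \frac{3}{-4 + j \left(-3\right)} = \frac{3}{-4 - 3 j}$)
$u{\left(b,U \right)} = U^{2} + 89 b$ ($u{\left(b,U \right)} = \left(88 b + U^{2}\right) + b = \left(U^{2} + 88 b\right) + b = U^{2} + 89 b$)
$\frac{n{\left(-179,-67 \right)}}{u{\left(-46,k{\left(10,-3 \right)} \right)}} = \frac{-2 - 4 \left(-67\right)^{2} + 20 \left(-67\right) - 179 \left(-67\right)^{2} - \left(-895\right) \left(-67\right)}{\left(- \frac{3}{4 + 3 \left(-3\right)}\right)^{2} + 89 \left(-46\right)} = \frac{-2 - 17956 - 1340 - 803531 - 59965}{\left(- \frac{3}{4 - 9}\right)^{2} - 4094} = \frac{-2 - 17956 - 1340 - 803531 - 59965}{\left(- \frac{3}{-5}\right)^{2} - 4094} = - \frac{882794}{\left(\left(-3\right) \left(- \frac{1}{5}\right)\right)^{2} - 4094} = - \frac{882794}{\left(\frac{3}{5}\right)^{2} - 4094} = - \frac{882794}{\frac{9}{25} - 4094} = - \frac{882794}{- \frac{102341}{25}} = \left(-882794\right) \left(- \frac{25}{102341}\right) = \frac{22069850}{102341}$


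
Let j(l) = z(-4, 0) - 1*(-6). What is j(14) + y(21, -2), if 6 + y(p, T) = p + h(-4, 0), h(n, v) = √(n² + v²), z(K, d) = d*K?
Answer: 25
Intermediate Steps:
z(K, d) = K*d
y(p, T) = -2 + p (y(p, T) = -6 + (p + √((-4)² + 0²)) = -6 + (p + √(16 + 0)) = -6 + (p + √16) = -6 + (p + 4) = -6 + (4 + p) = -2 + p)
j(l) = 6 (j(l) = -4*0 - 1*(-6) = 0 + 6 = 6)
j(14) + y(21, -2) = 6 + (-2 + 21) = 6 + 19 = 25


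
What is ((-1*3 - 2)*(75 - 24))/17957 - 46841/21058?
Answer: -846493627/378138506 ≈ -2.2386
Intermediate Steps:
((-1*3 - 2)*(75 - 24))/17957 - 46841/21058 = ((-3 - 2)*51)*(1/17957) - 46841*1/21058 = -5*51*(1/17957) - 46841/21058 = -255*1/17957 - 46841/21058 = -255/17957 - 46841/21058 = -846493627/378138506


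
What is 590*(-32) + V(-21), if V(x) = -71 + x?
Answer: -18972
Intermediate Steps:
590*(-32) + V(-21) = 590*(-32) + (-71 - 21) = -18880 - 92 = -18972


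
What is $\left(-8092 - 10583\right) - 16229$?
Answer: $-34904$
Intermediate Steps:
$\left(-8092 - 10583\right) - 16229 = -18675 - 16229 = -34904$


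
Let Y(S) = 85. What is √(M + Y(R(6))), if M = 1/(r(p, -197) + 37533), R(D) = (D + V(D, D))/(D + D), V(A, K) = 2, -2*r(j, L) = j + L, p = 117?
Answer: √119997115538/37573 ≈ 9.2195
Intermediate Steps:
r(j, L) = -L/2 - j/2 (r(j, L) = -(j + L)/2 = -(L + j)/2 = -L/2 - j/2)
R(D) = (2 + D)/(2*D) (R(D) = (D + 2)/(D + D) = (2 + D)/((2*D)) = (2 + D)*(1/(2*D)) = (2 + D)/(2*D))
M = 1/37573 (M = 1/((-½*(-197) - ½*117) + 37533) = 1/((197/2 - 117/2) + 37533) = 1/(40 + 37533) = 1/37573 ≈ 2.6615e-5)
√(M + Y(R(6))) = √(1/37573 + 85) = √(3193706/37573) = √119997115538/37573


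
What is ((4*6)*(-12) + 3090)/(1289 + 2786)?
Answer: 2802/4075 ≈ 0.68761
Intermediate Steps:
((4*6)*(-12) + 3090)/(1289 + 2786) = (24*(-12) + 3090)/4075 = (-288 + 3090)*(1/4075) = 2802*(1/4075) = 2802/4075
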